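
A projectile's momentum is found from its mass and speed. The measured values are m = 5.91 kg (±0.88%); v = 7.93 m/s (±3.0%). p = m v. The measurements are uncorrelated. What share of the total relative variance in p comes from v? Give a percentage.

(δp/p)² = (1·δm/m)² + (1·δv/v)²
  m term: (1×0.00880)² = 7.74e-05
  v term: (1×0.0300)² = 0.000900
Total = 0.000977. Share from v = 0.000900/0.000977 = 0.921.

92.1%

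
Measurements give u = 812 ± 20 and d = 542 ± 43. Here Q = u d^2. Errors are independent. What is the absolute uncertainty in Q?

3.83e+07

Products/powers → add relative errors in quadrature, weighted by exponent:
  (1·δu/u)² = (1×0.0246)² = 0.000607;  (2·δd/d)² = (2×0.0793)² = 0.0252
δQ/Q = √(0.0258) = 0.161
Q = 2.39e+08, so δQ = 0.161 × 2.39e+08 = 3.83e+07.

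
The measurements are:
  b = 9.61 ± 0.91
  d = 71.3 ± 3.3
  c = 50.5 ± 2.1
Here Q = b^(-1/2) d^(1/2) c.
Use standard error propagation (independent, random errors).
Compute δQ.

Each factor contributes (exponent × relative error)² to (δQ/Q)²:
  (−½·δb/b)² = (-0.5×0.0947)² = 0.00224;  (½·δd/d)² = (0.5×0.0463)² = 0.000536;  (1·δc/c)² = (1×0.0416)² = 0.00173
δQ/Q = √(0.00451) = 0.0671
Q = 138, so δQ = 0.0671 × 138 = 9.23.

9.23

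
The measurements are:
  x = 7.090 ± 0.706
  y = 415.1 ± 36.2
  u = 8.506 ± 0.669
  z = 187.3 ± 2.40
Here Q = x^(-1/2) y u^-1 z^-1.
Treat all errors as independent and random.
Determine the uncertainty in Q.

Each factor contributes (exponent × relative error)² to (δQ/Q)²:
  (−½·δx/x)² = (-0.5×0.0996)² = 0.00248;  (1·δy/y)² = (1×0.0872)² = 0.00761;  (-1·δu/u)² = (-1×0.0787)² = 0.00619;  (-1·δz/z)² = (-1×0.0128)² = 0.000164
δQ/Q = √(0.0164) = 0.128
Q = 0.09785, so δQ = 0.128 × 0.09785 = 0.0125.

0.0125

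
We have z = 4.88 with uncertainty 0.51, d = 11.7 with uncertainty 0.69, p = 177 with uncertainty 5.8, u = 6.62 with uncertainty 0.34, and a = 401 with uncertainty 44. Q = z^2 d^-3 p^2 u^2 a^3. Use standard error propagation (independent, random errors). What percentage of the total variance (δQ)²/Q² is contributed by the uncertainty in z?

22.0%

(δQ/Q)² = (2·δz/z)² + (-3·δd/d)² + (2·δp/p)² + (2·δu/u)² + (3·δa/a)²
  z term: (2×0.105)² = 0.0437
  d term: (-3×0.0590)² = 0.0313
  p term: (2×0.0328)² = 0.00430
  u term: (2×0.0514)² = 0.0106
  a term: (3×0.110)² = 0.108
Total = 0.198. Share from z = 0.0437/0.198 = 0.220.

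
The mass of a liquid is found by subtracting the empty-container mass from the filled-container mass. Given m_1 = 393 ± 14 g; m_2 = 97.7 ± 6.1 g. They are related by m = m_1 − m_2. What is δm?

For a sum/difference, combine absolute errors in quadrature:
  (δm_1)² = 196;  (δm_2)² = 37.2
δm = √(233) = 15.3 g

15.3 g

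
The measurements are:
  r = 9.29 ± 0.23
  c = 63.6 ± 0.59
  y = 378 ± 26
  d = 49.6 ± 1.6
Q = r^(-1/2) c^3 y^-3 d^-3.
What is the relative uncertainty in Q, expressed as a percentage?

Each factor contributes (exponent × relative error)² to (δQ/Q)²:
  (−½·δr/r)² = (-0.5×0.0248)² = 0.000153;  (3·δc/c)² = (3×0.00928)² = 0.000775;  (-3·δy/y)² = (-3×0.0688)² = 0.0426;  (-3·δd/d)² = (-3×0.0323)² = 0.00937
δQ/Q = √(0.0529) = 0.230

23.0%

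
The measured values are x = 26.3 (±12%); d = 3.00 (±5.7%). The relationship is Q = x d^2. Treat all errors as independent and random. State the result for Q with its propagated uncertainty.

Each factor contributes (exponent × relative error)² to (δQ/Q)²:
  (1·δx/x)² = (1×0.120)² = 0.0144;  (2·δd/d)² = (2×0.0570)² = 0.0130
δQ/Q = √(0.0274) = 0.166
Q = 237, so δQ = 0.166 × 237 = 39.2.

237 ± 39.2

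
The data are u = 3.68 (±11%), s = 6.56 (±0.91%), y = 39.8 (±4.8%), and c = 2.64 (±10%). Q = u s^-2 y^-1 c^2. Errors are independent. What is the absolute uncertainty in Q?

For a monomial Q ∝ u, s^-2, y^-1, c^2, fractional errors add in quadrature:
  (1·δu/u)² = (1×0.110)² = 0.0121;  (-2·δs/s)² = (-2×0.00910)² = 0.000331;  (-1·δy/y)² = (-1×0.0480)² = 0.00230;  (2·δc/c)² = (2×0.100)² = 0.0400
δQ/Q = √(0.0547) = 0.234
Q = 0.0150, so δQ = 0.234 × 0.0150 = 0.00350.

0.00350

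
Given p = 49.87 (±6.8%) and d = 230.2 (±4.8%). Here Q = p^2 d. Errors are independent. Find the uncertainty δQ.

Relative error in a monomial: (δQ/Q)² = Σ (nᵢ · δxᵢ/xᵢ)².
  (2·δp/p)² = (2×0.0680)² = 0.0185;  (1·δd/d)² = (1×0.0480)² = 0.00230
δQ/Q = √(0.0208) = 0.144
Q = 572500, so δQ = 0.144 × 572500 = 82600.

82600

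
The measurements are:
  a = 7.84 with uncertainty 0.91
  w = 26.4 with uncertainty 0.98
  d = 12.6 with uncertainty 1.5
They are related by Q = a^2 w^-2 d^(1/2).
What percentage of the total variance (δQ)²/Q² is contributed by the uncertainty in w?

8.76%

(δQ/Q)² = (2·δa/a)² + (-2·δw/w)² + (½·δd/d)²
  a term: (2×0.116)² = 0.0539
  w term: (-2×0.0371)² = 0.00551
  d term: (0.5×0.119)² = 0.00354
Total = 0.0629. Share from w = 0.00551/0.0629 = 0.0876.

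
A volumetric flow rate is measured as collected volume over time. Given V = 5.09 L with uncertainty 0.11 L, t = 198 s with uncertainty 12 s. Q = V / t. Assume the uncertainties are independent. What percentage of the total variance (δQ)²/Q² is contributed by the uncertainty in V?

11.3%

(δQ/Q)² = (1·δV/V)² + (-1·δt/t)²
  V term: (1×0.0216)² = 0.000467
  t term: (-1×0.0606)² = 0.00367
Total = 0.00414. Share from V = 0.000467/0.00414 = 0.113.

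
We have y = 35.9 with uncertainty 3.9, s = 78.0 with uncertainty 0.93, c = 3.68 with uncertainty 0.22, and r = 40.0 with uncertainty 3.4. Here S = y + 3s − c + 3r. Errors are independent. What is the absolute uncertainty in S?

Absolute uncertainties add in quadrature for a linear combination:
  (δy)² = 15.2;  (3·δs)² = 7.78;  (δc)² = 0.0484;  (3·δr)² = 104
δS = √(127) = 11.3

11.3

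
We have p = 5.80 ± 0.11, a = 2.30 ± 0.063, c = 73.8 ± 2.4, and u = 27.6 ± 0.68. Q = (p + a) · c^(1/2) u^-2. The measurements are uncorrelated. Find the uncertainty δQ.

Let w = p + a = 8.10. δw = √(δp² + δa²) = √(0.0121 + 0.00397) = 0.127, so δw/w = 0.0156.
Q is then a monomial in w, c, u:
δQ/Q = √((δw/w)² + (½·δc/c)² + (-2·δu/u)²) = √(0.000245 + 0.000264 + 0.00243) = 0.0542
Q = 0.0913, so δQ = 0.0542 × 0.0913 = 0.00495.

0.00495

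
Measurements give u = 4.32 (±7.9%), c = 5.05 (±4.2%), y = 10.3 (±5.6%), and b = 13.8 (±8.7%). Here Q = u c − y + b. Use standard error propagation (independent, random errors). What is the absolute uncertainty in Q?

Let p = u·c = 21.8. δp/p = √((1·δu/u)² + (1·δc/c)²) = √(0.00624 + 0.00176) = 0.0895, so δp = 1.95.
Q = p − y + b: δQ = √(δp² + δy² + δb²) = √(3.81 + 0.333 + 1.44) = 2.36

2.36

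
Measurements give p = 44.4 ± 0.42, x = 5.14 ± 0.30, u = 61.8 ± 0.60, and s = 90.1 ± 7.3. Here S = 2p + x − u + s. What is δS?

S is a linear combination, so absolute uncertainties add in quadrature:
  (2·δp)² = 0.706;  (δx)² = 0.0900;  (δu)² = 0.360;  (δs)² = 53.3
δS = √(54.4) = 7.38

7.38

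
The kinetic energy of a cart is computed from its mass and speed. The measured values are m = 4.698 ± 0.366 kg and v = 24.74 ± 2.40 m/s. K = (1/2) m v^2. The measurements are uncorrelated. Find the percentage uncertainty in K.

Products/powers → add relative errors in quadrature, weighted by exponent:
  (1·δm/m)² = (1×0.0779)² = 0.00607;  (2·δv/v)² = (2×0.0970)² = 0.0376
δK/K = √(0.0437) = 0.209

20.9%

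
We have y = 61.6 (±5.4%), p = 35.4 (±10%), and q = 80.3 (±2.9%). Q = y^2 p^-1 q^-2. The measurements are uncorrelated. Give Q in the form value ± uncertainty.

0.0166 ± 0.00263

Since Q is a product/quotient, work with relative uncertainties:
  (2·δy/y)² = (2×0.0540)² = 0.0117;  (-1·δp/p)² = (-1×0.100)² = 0.0100;  (-2·δq/q)² = (-2×0.0290)² = 0.00336
δQ/Q = √(0.0250) = 0.158
Q = 0.0166, so δQ = 0.158 × 0.0166 = 0.00263.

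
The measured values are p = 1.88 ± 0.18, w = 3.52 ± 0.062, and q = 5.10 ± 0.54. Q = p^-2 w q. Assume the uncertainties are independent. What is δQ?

1.11

For a monomial Q ∝ p^-2, w, q, fractional errors add in quadrature:
  (-2·δp/p)² = (-2×0.0957)² = 0.0367;  (1·δw/w)² = (1×0.0176)² = 0.000310;  (1·δq/q)² = (1×0.106)² = 0.0112
δQ/Q = √(0.0482) = 0.220
Q = 5.08, so δQ = 0.220 × 5.08 = 1.11.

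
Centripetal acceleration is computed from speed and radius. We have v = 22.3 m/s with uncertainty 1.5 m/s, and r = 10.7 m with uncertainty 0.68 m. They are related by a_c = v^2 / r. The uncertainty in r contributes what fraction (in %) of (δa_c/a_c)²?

18.2%

(δa_c/a_c)² = (2·δv/v)² + (-1·δr/r)²
  v term: (2×0.0673)² = 0.0181
  r term: (-1×0.0636)² = 0.00404
Total = 0.0221. Share from r = 0.00404/0.0221 = 0.182.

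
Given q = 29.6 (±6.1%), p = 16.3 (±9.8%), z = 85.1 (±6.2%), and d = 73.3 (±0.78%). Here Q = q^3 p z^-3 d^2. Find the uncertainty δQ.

1030

Since Q is a product/quotient, work with relative uncertainties:
  (3·δq/q)² = (3×0.0610)² = 0.0335;  (1·δp/p)² = (1×0.0980)² = 0.00960;  (-3·δz/z)² = (-3×0.0620)² = 0.0346;  (2·δd/d)² = (2×0.00780)² = 0.000243
δQ/Q = √(0.0779) = 0.279
Q = 3690, so δQ = 0.279 × 3690 = 1030.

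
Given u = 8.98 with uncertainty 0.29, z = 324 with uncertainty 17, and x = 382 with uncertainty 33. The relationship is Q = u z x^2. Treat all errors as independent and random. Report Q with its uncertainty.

Relative error in a monomial: (δQ/Q)² = Σ (nᵢ · δxᵢ/xᵢ)².
  (1·δu/u)² = (1×0.0323)² = 0.00104;  (1·δz/z)² = (1×0.0525)² = 0.00275;  (2·δx/x)² = (2×0.0864)² = 0.0299
δQ/Q = √(0.0336) = 0.183
Q = 4.25e+08, so δQ = 0.183 × 4.25e+08 = 7.79e+07.

(4.25 ± 0.779) × 10^8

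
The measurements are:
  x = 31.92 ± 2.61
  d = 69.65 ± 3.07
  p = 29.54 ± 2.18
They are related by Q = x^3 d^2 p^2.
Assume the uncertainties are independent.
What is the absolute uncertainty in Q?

Since Q is a product/quotient, work with relative uncertainties:
  (3·δx/x)² = (3×0.0818)² = 0.0602;  (2·δd/d)² = (2×0.0441)² = 0.00777;  (2·δp/p)² = (2×0.0738)² = 0.0218
δQ/Q = √(0.0897) = 0.300
Q = 1.377e+11, so δQ = 0.300 × 1.377e+11 = 4.12e+10.

4.12e+10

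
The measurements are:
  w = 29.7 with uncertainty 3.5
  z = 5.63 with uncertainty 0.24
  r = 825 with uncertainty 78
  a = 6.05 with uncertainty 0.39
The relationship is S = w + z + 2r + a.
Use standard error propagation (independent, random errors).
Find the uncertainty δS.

156

Sums and differences: (δS)² = Σ (cᵢ δxᵢ)².
  (δw)² = 12.2;  (δz)² = 0.0576;  (2·δr)² = 24300;  (δa)² = 0.152
δS = √(24300) = 156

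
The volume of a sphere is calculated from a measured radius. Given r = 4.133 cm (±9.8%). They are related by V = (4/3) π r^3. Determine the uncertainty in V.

V ∝ r^3, so δV/V = |3| · δr/r = 3 × 0.0980 = 0.294.
V = 295.7 cm^3, so δV = 0.294 × 295.7 = 86.9 cm^3.

86.9 cm^3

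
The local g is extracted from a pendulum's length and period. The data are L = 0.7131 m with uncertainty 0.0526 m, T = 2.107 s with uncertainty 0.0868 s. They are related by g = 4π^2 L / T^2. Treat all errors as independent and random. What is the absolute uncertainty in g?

0.701 m/s^2

g is a product of powers, so relative uncertainties combine in quadrature:
  (1·δL/L)² = (1×0.0738)² = 0.00544;  (-2·δT/T)² = (-2×0.0412)² = 0.00679
δg/g = √(0.0122) = 0.111
g = 6.341 m/s^2, so δg = 0.111 × 6.341 = 0.701 m/s^2.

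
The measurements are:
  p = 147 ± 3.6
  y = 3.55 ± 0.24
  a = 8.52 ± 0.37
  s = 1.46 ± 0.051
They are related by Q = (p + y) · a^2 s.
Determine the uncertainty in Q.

Let u = p + y = 151. δu = √(δp² + δy²) = √(13.0 + 0.0576) = 3.61, so δu/u = 0.0240.
Q is then a monomial in u, a, s:
δQ/Q = √((δu/u)² + (2·δa/a)² + (1·δs/s)²) = √(0.000574 + 0.00754 + 0.00122) = 0.0966
Q = 16000, so δQ = 0.0966 × 16000 = 1540.

1540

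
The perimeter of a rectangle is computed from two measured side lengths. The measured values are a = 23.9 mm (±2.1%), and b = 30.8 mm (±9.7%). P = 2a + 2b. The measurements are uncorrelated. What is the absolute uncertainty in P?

Sums and differences: (δP)² = Σ (cᵢ δxᵢ)².
  (2·δa)² = 1.01;  (2·δb)² = 35.7
δP = √(36.7) = 6.06 mm

6.06 mm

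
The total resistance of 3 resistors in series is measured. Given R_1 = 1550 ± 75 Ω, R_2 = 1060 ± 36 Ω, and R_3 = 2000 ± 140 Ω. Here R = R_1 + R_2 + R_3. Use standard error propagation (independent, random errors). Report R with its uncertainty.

4610 ± 163 Ω

Sums and differences: (δR)² = Σ (cᵢ δxᵢ)².
  (δR_1)² = 5620;  (δR_2)² = 1300;  (δR_3)² = 19600
δR = √(26500) = 163 Ω
R = 4610 Ω.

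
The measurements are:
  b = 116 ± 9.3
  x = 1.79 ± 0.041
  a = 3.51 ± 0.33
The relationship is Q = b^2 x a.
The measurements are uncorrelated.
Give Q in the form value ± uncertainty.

Q is a product of powers, so relative uncertainties combine in quadrature:
  (2·δb/b)² = (2×0.0802)² = 0.0257;  (1·δx/x)² = (1×0.0229)² = 0.000525;  (1·δa/a)² = (1×0.0940)² = 0.00884
δQ/Q = √(0.0351) = 0.187
Q = 84500, so δQ = 0.187 × 84500 = 15800.

84500 ± 15800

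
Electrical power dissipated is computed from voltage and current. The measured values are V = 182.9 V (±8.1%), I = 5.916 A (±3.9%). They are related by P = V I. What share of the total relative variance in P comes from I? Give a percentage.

18.8%

(δP/P)² = (1·δV/V)² + (1·δI/I)²
  V term: (1×0.0810)² = 0.00656
  I term: (1×0.0390)² = 0.00152
Total = 0.00808. Share from I = 0.00152/0.00808 = 0.188.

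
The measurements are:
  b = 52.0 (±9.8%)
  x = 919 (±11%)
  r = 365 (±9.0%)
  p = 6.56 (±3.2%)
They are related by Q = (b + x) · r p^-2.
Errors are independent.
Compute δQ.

Let u = b + x = 971. δu = √(δb² + δx²) = √(26.0 + 10200) = 101, so δu/u = 0.104.
Q is then a monomial in u, r, p:
δQ/Q = √((δu/u)² + (1·δr/r)² + (-2·δp/p)²) = √(0.0109 + 0.00810 + 0.00410) = 0.152
Q = 8240, so δQ = 0.152 × 8240 = 1250.

1250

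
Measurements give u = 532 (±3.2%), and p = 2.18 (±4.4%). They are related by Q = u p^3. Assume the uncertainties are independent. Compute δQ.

749

Products/powers → add relative errors in quadrature, weighted by exponent:
  (1·δu/u)² = (1×0.0320)² = 0.00102;  (3·δp/p)² = (3×0.0440)² = 0.0174
δQ/Q = √(0.0184) = 0.136
Q = 5510, so δQ = 0.136 × 5510 = 749.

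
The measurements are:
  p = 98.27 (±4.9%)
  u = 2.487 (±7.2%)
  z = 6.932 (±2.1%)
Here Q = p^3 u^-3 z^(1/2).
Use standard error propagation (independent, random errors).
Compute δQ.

42500

Products/powers → add relative errors in quadrature, weighted by exponent:
  (3·δp/p)² = (3×0.0490)² = 0.0216;  (-3·δu/u)² = (-3×0.0720)² = 0.0467;  (½·δz/z)² = (0.5×0.0210)² = 0.000110
δQ/Q = √(0.0684) = 0.261
Q = 162400, so δQ = 0.261 × 162400 = 42500.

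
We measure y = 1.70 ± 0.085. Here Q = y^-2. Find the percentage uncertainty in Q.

10.0%

Relative error in a monomial: (δQ/Q)² = Σ (nᵢ · δxᵢ/xᵢ)².
  (-2·δy/y)² = (-2×0.0500)² = 0.0100
δQ/Q = √(0.0100) = 0.100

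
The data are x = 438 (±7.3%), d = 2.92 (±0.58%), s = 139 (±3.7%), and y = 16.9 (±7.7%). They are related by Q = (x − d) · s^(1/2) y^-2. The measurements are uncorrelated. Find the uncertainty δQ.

Let u = x − d = 435. δu = √(δx² + δd²) = √(1020 + 0.000287) = 32.0, so δu/u = 0.0735.
Q is then a monomial in u, s, y:
δQ/Q = √((δu/u)² + (½·δs/s)² + (-2·δy/y)²) = √(0.00540 + 0.000342 + 0.0237) = 0.172
Q = 18.0, so δQ = 0.172 × 18.0 = 3.08.

3.08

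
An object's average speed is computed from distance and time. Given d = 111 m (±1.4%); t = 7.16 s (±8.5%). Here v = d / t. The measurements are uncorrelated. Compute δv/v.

0.0861

Since v is a product/quotient, work with relative uncertainties:
  (1·δd/d)² = (1×0.0140)² = 0.000196;  (-1·δt/t)² = (-1×0.0850)² = 0.00723
δv/v = √(0.00742) = 0.0861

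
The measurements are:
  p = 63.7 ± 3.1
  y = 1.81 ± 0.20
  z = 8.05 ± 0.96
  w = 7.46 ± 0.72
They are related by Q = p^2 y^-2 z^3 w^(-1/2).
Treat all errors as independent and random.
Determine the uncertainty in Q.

1.03e+05

Products/powers → add relative errors in quadrature, weighted by exponent:
  (2·δp/p)² = (2×0.0487)² = 0.00947;  (-2·δy/y)² = (-2×0.110)² = 0.0488;  (3·δz/z)² = (3×0.119)² = 0.128;  (−½·δw/w)² = (-0.5×0.0965)² = 0.00233
δQ/Q = √(0.189) = 0.434
Q = 2.37e+05, so δQ = 0.434 × 2.37e+05 = 1.03e+05.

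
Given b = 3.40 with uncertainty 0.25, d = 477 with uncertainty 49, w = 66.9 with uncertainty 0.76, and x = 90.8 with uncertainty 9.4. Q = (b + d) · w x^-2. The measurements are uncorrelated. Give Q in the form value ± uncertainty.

3.90 ± 0.901

Let u = b + d = 480. δu = √(δb² + δd²) = √(0.0625 + 2400) = 49.0, so δu/u = 0.102.
Q is then a monomial in u, w, x:
δQ/Q = √((δu/u)² + (1·δw/w)² + (-2·δx/x)²) = √(0.0104 + 0.000129 + 0.0429) = 0.231
Q = 3.90, so δQ = 0.231 × 3.90 = 0.901.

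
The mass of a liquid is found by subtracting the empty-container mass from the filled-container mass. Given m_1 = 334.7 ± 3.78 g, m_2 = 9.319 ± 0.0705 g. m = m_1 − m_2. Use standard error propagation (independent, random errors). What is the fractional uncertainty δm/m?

0.0116

m is a linear combination, so absolute uncertainties add in quadrature:
  (δm_1)² = 14.3;  (δm_2)² = 0.00497
δm = √(14.3) = 3.78 g
m = 325.4 g, so δm/m = 3.78/325.4 = 0.0116.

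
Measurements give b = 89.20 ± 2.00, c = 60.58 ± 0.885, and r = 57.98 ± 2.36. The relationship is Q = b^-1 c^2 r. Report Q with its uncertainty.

Relative error in a monomial: (δQ/Q)² = Σ (nᵢ · δxᵢ/xᵢ)².
  (-1·δb/b)² = (-1×0.0224)² = 0.000503;  (2·δc/c)² = (2×0.0146)² = 0.000854;  (1·δr/r)² = (1×0.0407)² = 0.00166
δQ/Q = √(0.00301) = 0.0549
Q = 2385, so δQ = 0.0549 × 2385 = 131.

2385 ± 131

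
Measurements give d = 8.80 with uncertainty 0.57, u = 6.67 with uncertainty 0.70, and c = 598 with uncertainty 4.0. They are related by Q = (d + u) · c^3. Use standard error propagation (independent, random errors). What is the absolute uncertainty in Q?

Let w = d + u = 15.5. δw = √(δd² + δu²) = √(0.325 + 0.490) = 0.903, so δw/w = 0.0584.
Q is then a monomial in w, c:
δQ/Q = √((δw/w)² + (3·δc/c)²) = √(0.00341 + 0.000403) = 0.0617
Q = 3.31e+09, so δQ = 0.0617 × 3.31e+09 = 2.04e+08.

2.04e+08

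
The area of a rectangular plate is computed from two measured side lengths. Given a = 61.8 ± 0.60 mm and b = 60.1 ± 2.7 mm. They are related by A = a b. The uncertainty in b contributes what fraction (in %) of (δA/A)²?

(δA/A)² = (1·δa/a)² + (1·δb/b)²
  a term: (1×0.00971)² = 9.43e-05
  b term: (1×0.0449)² = 0.00202
Total = 0.00211. Share from b = 0.00202/0.00211 = 0.955.

95.5%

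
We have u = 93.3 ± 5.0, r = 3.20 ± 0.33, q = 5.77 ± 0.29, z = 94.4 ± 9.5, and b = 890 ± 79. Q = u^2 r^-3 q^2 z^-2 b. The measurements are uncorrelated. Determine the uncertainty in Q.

Relative error in a monomial: (δQ/Q)² = Σ (nᵢ · δxᵢ/xᵢ)².
  (2·δu/u)² = (2×0.0536)² = 0.0115;  (-3·δr/r)² = (-3×0.103)² = 0.0957;  (2·δq/q)² = (2×0.0503)² = 0.0101;  (-2·δz/z)² = (-2×0.101)² = 0.0405;  (1·δb/b)² = (1×0.0888)² = 0.00788
δQ/Q = √(0.166) = 0.407
Q = 883, so δQ = 0.407 × 883 = 360.

360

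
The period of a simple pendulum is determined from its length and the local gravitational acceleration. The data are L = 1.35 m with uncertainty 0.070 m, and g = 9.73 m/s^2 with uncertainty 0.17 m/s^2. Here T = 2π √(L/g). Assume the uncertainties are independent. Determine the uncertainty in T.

0.0640 s

For a monomial T ∝ L^(1/2), g^(-1/2), fractional errors add in quadrature:
  (½·δL/L)² = (0.5×0.0519)² = 0.000672;  (−½·δg/g)² = (-0.5×0.0175)² = 7.63e-05
δT/T = √(0.000748) = 0.0274
T = 2.34 s, so δT = 0.0274 × 2.34 = 0.0640 s.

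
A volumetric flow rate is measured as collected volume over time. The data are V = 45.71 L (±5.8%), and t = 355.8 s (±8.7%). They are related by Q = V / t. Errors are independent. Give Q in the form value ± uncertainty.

0.1285 ± 0.0134 L/s

Relative error in a monomial: (δQ/Q)² = Σ (nᵢ · δxᵢ/xᵢ)².
  (1·δV/V)² = (1×0.0580)² = 0.00336;  (-1·δt/t)² = (-1×0.0870)² = 0.00757
δQ/Q = √(0.0109) = 0.105
Q = 0.1285 L/s, so δQ = 0.105 × 0.1285 = 0.0134 L/s.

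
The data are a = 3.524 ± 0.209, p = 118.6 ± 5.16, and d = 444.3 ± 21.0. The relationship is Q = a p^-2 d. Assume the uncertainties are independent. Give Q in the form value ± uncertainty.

Products/powers → add relative errors in quadrature, weighted by exponent:
  (1·δa/a)² = (1×0.0593)² = 0.00352;  (-2·δp/p)² = (-2×0.0435)² = 0.00757;  (1·δd/d)² = (1×0.0473)² = 0.00223
δQ/Q = √(0.0133) = 0.115
Q = 0.1113, so δQ = 0.115 × 0.1113 = 0.0128.

0.1113 ± 0.0128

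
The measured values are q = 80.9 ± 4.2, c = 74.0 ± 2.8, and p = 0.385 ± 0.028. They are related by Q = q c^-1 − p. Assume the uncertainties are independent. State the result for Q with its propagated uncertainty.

Let w = q·c^-1 = 1.09. δw/w = √((1·δq/q)² + (-1·δc/c)²) = √(0.00270 + 0.00143) = 0.0642, so δw = 0.0702.
Q = w − p: δQ = √(δw² + δp²) = √(0.00493 + 0.000784) = 0.0756
Q = 0.708.

0.708 ± 0.0756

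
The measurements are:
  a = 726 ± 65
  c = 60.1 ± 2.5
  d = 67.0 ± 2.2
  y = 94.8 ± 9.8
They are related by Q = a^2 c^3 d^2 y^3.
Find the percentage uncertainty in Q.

Q is a product of powers, so relative uncertainties combine in quadrature:
  (2·δa/a)² = (2×0.0895)² = 0.0321;  (3·δc/c)² = (3×0.0416)² = 0.0156;  (2·δd/d)² = (2×0.0328)² = 0.00431;  (3·δy/y)² = (3×0.103)² = 0.0962
δQ/Q = √(0.148) = 0.385

38.5%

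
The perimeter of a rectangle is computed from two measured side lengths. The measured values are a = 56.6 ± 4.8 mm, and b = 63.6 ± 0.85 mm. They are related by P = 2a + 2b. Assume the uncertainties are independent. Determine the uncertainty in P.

P is a linear combination, so absolute uncertainties add in quadrature:
  (2·δa)² = 92.2;  (2·δb)² = 2.89
δP = √(95.0) = 9.75 mm

9.75 mm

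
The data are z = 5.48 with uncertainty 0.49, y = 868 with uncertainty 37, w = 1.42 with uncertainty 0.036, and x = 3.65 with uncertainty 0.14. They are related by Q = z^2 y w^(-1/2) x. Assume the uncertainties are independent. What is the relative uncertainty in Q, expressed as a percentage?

Products/powers → add relative errors in quadrature, weighted by exponent:
  (2·δz/z)² = (2×0.0894)² = 0.0320;  (1·δy/y)² = (1×0.0426)² = 0.00182;  (−½·δw/w)² = (-0.5×0.0254)² = 0.000161;  (1·δx/x)² = (1×0.0384)² = 0.00147
δQ/Q = √(0.0354) = 0.188

18.8%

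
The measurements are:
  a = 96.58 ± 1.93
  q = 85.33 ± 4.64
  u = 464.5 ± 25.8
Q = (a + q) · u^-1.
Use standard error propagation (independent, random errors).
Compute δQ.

Let w = a + q = 181.9. δw = √(δa² + δq²) = √(3.72 + 21.5) = 5.03, so δw/w = 0.0276.
Q is then a monomial in w, u:
δQ/Q = √((δw/w)² + (-1·δu/u)²) = √(0.000763 + 0.00309) = 0.0620
Q = 0.3916, so δQ = 0.0620 × 0.3916 = 0.0243.

0.0243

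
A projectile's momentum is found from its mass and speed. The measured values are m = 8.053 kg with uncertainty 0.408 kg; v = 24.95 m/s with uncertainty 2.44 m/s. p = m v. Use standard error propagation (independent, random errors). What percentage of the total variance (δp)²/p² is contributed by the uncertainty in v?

(δp/p)² = (1·δm/m)² + (1·δv/v)²
  m term: (1×0.0507)² = 0.00257
  v term: (1×0.0978)² = 0.00956
Total = 0.0121. Share from v = 0.00956/0.0121 = 0.788.

78.8%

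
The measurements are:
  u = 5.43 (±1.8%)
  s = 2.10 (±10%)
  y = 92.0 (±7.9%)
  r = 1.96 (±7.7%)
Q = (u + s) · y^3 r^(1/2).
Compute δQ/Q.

0.242

Let w = u + s = 7.53. δw = √(δu² + δs²) = √(0.00955 + 0.0441) = 0.232, so δw/w = 0.0308.
Q is then a monomial in w, y, r:
δQ/Q = √((δw/w)² + (3·δy/y)² + (½·δr/r)²) = √(0.000946 + 0.0562 + 0.00148) = 0.242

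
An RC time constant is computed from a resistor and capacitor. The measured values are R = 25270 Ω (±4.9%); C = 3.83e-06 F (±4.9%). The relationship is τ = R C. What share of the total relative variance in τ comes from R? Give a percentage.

50.0%

(δτ/τ)² = (1·δR/R)² + (1·δC/C)²
  R term: (1×0.0490)² = 0.00240
  C term: (1×0.0490)² = 0.00240
Total = 0.00480. Share from R = 0.00240/0.00480 = 0.500.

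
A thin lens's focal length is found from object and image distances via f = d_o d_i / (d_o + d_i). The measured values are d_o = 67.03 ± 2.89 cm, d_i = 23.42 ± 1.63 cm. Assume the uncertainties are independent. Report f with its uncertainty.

17.36 ± 0.916 cm

∂f/∂d_o = (d_i/(d_o+d_i))² = 0.0670;  ∂f/∂d_i = (d_o/(d_o+d_i))² = 0.549
δf = √((∂f/∂d_o · δd_o)² + (∂f/∂d_i · δd_i)²) = √(0.0375 + 0.801) = 0.916 cm
f = 17.36 cm.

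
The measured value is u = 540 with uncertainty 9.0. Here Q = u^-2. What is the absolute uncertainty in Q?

Q ∝ u^-2, so δQ/Q = |-2| · δu/u = 2 × 0.0167 = 0.0333.
Q = 3.43e-06, so δQ = 0.0333 × 3.43e-06 = 1.14e-07.

1.14e-07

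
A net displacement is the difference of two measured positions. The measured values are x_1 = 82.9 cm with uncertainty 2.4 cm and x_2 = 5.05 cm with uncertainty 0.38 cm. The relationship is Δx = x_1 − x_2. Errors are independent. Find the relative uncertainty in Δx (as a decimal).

0.0312

Each term contributes (cᵢ δxᵢ)² to (δΔx)²:
  (δx_1)² = 5.76;  (δx_2)² = 0.144
δΔx = √(5.90) = 2.43 cm
Δx = 77.9 cm, so δΔx/Δx = 2.43/77.9 = 0.0312.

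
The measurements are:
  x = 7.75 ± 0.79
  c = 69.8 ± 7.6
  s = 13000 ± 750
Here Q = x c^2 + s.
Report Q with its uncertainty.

Let p = x·c^2 = 37800. δp/p = √((1·δx/x)² + (2·δc/c)²) = √(0.0104 + 0.0474) = 0.240, so δp = 9080.
Q = p + s: δQ = √(δp² + δs²) = √(8.24e+07 + 5.62e+05) = 9110
Q = 50800.

50800 ± 9110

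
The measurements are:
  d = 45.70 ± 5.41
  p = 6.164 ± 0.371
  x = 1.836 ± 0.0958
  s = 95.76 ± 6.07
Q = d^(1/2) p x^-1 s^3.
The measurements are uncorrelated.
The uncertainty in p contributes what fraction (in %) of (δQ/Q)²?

(δQ/Q)² = (½·δd/d)² + (1·δp/p)² + (-1·δx/x)² + (3·δs/s)²
  d term: (0.5×0.118)² = 0.00350
  p term: (1×0.0602)² = 0.00362
  x term: (-1×0.0522)² = 0.00272
  s term: (3×0.0634)² = 0.0362
Total = 0.0460. Share from p = 0.00362/0.0460 = 0.0787.

7.87%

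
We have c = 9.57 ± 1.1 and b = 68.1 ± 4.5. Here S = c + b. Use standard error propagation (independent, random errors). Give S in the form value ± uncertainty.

Sums and differences: (δS)² = Σ (cᵢ δxᵢ)².
  (δc)² = 1.21;  (δb)² = 20.2
δS = √(21.5) = 4.63
S = 77.7.

77.7 ± 4.63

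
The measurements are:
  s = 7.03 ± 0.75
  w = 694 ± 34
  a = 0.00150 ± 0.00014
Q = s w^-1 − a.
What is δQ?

Let p = s·w^-1 = 0.0101. δp/p = √((1·δs/s)² + (-1·δw/w)²) = √(0.0114 + 0.00240) = 0.117, so δp = 0.00119.
Q = p − a: δQ = √(δp² + δa²) = √(1.41e-06 + 1.96e-08) = 0.00120

0.00120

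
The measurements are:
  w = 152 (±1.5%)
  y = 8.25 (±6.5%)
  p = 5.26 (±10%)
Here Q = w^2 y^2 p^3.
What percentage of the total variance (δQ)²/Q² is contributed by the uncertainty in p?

83.5%

(δQ/Q)² = (2·δw/w)² + (2·δy/y)² + (3·δp/p)²
  w term: (2×0.0150)² = 0.000900
  y term: (2×0.0650)² = 0.0169
  p term: (3×0.100)² = 0.0900
Total = 0.108. Share from p = 0.0900/0.108 = 0.835.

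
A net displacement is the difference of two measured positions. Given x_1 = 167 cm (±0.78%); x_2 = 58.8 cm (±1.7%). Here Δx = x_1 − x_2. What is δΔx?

Absolute uncertainties add in quadrature for a linear combination:
  (δx_1)² = 1.70;  (δx_2)² = 0.999
δΔx = √(2.70) = 1.64 cm

1.64 cm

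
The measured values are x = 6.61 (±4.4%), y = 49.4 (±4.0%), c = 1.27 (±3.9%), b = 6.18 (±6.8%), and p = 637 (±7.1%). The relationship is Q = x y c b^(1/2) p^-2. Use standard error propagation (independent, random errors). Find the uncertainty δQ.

0.000413

For a monomial Q ∝ x, y, c, b^(1/2), p^-2, fractional errors add in quadrature:
  (1·δx/x)² = (1×0.0440)² = 0.00194;  (1·δy/y)² = (1×0.0400)² = 0.00160;  (1·δc/c)² = (1×0.0390)² = 0.00152;  (½·δb/b)² = (0.5×0.0680)² = 0.00116;  (-2·δp/p)² = (-2×0.0710)² = 0.0202
δQ/Q = √(0.0264) = 0.162
Q = 0.00254, so δQ = 0.162 × 0.00254 = 0.000413.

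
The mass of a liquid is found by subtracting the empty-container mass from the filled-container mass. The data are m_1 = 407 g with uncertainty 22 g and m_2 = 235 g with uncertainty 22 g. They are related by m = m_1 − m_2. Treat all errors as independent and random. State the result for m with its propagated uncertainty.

172 ± 31.1 g

For a sum/difference, combine absolute errors in quadrature:
  (δm_1)² = 484;  (δm_2)² = 484
δm = √(968) = 31.1 g
m = 172 g.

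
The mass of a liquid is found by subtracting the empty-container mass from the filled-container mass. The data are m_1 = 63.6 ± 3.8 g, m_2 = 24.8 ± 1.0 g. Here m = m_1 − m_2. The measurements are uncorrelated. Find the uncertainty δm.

3.93 g

Sums and differences: (δm)² = Σ (cᵢ δxᵢ)².
  (δm_1)² = 14.4;  (δm_2)² = 1.00
δm = √(15.4) = 3.93 g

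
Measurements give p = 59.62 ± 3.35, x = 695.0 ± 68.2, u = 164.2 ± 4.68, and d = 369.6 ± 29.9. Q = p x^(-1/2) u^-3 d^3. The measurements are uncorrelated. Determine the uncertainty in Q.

6.91

Q is a product of powers, so relative uncertainties combine in quadrature:
  (1·δp/p)² = (1×0.0562)² = 0.00316;  (−½·δx/x)² = (-0.5×0.0981)² = 0.00241;  (-3·δu/u)² = (-3×0.0285)² = 0.00731;  (3·δd/d)² = (3×0.0809)² = 0.0589
δQ/Q = √(0.0718) = 0.268
Q = 25.79, so δQ = 0.268 × 25.79 = 6.91.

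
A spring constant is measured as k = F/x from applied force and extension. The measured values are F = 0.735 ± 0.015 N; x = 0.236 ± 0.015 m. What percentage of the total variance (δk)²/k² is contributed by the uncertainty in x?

(δk/k)² = (1·δF/F)² + (-1·δx/x)²
  F term: (1×0.0204)² = 0.000416
  x term: (-1×0.0636)² = 0.00404
Total = 0.00446. Share from x = 0.00404/0.00446 = 0.907.

90.7%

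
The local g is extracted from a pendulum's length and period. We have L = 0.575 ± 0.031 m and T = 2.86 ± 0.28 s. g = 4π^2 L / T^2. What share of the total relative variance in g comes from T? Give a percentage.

93.0%

(δg/g)² = (1·δL/L)² + (-2·δT/T)²
  L term: (1×0.0539)² = 0.00291
  T term: (-2×0.0979)² = 0.0383
Total = 0.0412. Share from T = 0.0383/0.0412 = 0.930.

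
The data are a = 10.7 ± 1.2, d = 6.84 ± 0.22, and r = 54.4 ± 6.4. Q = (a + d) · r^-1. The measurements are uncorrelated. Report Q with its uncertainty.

Let u = a + d = 17.5. δu = √(δa² + δd²) = √(1.44 + 0.0484) = 1.22, so δu/u = 0.0696.
Q is then a monomial in u, r:
δQ/Q = √((δu/u)² + (-1·δr/r)²) = √(0.00484 + 0.0138) = 0.137
Q = 0.322, so δQ = 0.137 × 0.322 = 0.0441.

0.322 ± 0.0441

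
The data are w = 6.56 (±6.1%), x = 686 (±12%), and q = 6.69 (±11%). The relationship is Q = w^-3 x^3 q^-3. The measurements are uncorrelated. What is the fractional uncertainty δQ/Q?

0.522

Products/powers → add relative errors in quadrature, weighted by exponent:
  (-3·δw/w)² = (-3×0.0610)² = 0.0335;  (3·δx/x)² = (3×0.120)² = 0.130;  (-3·δq/q)² = (-3×0.110)² = 0.109
δQ/Q = √(0.272) = 0.522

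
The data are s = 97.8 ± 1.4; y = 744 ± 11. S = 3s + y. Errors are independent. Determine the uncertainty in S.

11.8

Sums and differences: (δS)² = Σ (cᵢ δxᵢ)².
  (3·δs)² = 17.6;  (δy)² = 121
δS = √(139) = 11.8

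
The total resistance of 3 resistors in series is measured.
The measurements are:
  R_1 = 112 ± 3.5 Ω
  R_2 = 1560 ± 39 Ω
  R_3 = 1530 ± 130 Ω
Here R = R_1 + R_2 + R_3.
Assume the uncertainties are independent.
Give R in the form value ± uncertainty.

3200 ± 136 Ω

Absolute uncertainties add in quadrature for a linear combination:
  (δR_1)² = 12.2;  (δR_2)² = 1520;  (δR_3)² = 16900
δR = √(18400) = 136 Ω
R = 3200 Ω.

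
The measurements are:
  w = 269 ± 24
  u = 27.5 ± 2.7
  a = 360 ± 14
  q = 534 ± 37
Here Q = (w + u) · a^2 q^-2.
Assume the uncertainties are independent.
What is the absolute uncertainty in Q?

Let h = w + u = 296. δh = √(δw² + δu²) = √(576 + 7.29) = 24.2, so δh/h = 0.0815.
Q is then a monomial in h, a, q:
δQ/Q = √((δh/h)² + (2·δa/a)² + (-2·δq/q)²) = √(0.00663 + 0.00605 + 0.0192) = 0.179
Q = 135, so δQ = 0.179 × 135 = 24.1.

24.1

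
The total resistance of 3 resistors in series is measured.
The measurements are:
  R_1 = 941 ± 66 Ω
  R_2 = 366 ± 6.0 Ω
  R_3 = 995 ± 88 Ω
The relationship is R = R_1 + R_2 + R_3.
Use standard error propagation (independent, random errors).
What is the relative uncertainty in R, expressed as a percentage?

4.79%

For a sum/difference, combine absolute errors in quadrature:
  (δR_1)² = 4360;  (δR_2)² = 36.0;  (δR_3)² = 7740
δR = √(12100) = 110 Ω
R = 2300 Ω, so δR/R = 110/2300 = 0.0479.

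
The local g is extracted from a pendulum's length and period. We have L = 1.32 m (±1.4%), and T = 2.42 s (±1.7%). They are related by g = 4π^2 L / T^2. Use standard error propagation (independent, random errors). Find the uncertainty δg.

For a monomial g ∝ L, T^-2, fractional errors add in quadrature:
  (1·δL/L)² = (1×0.0140)² = 0.000196;  (-2·δT/T)² = (-2×0.0170)² = 0.00116
δg/g = √(0.00135) = 0.0368
g = 8.90 m/s^2, so δg = 0.0368 × 8.90 = 0.327 m/s^2.

0.327 m/s^2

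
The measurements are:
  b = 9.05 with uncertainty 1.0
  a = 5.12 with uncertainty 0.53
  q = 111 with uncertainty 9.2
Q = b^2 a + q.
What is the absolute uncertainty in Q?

103

Let p = b^2·a = 419. δp/p = √((2·δb/b)² + (1·δa/a)²) = √(0.0488 + 0.0107) = 0.244, so δp = 102.
Q = p + q: δQ = √(δp² + δq²) = √(10500 + 84.6) = 103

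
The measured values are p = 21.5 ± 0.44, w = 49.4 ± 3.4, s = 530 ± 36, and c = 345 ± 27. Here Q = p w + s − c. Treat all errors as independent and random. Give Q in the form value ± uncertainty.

Let h = p·w = 1060. δh/h = √((1·δp/p)² + (1·δw/w)²) = √(0.000419 + 0.00474) = 0.0718, so δh = 76.3.
Q = h + s − c: δQ = √(δh² + δs² + δc²) = √(5820 + 1300 + 729) = 88.5
Q = 1250.

1250 ± 88.5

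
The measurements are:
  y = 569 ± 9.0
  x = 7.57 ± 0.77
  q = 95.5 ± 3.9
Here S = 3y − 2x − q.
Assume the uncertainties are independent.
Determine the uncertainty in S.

Each term contributes (cᵢ δxᵢ)² to (δS)²:
  (3·δy)² = 729;  (2·δx)² = 2.37;  (δq)² = 15.2
δS = √(747) = 27.3

27.3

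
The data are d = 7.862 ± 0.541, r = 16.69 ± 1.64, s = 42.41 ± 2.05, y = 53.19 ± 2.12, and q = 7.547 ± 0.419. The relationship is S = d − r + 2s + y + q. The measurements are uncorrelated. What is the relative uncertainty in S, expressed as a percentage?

3.62%

S is a linear combination, so absolute uncertainties add in quadrature:
  (δd)² = 0.293;  (δr)² = 2.69;  (2·δs)² = 16.8;  (δy)² = 4.49;  (δq)² = 0.176
δS = √(24.5) = 4.95
S = 136.7, so δS/S = 4.95/136.7 = 0.0362.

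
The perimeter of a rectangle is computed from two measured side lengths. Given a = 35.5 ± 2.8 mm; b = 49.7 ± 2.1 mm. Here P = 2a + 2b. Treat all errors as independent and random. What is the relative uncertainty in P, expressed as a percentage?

For a sum/difference, combine absolute errors in quadrature:
  (2·δa)² = 31.4;  (2·δb)² = 17.6
δP = √(49.0) = 7.00 mm
P = 170 mm, so δP/P = 7.00/170 = 0.0411.

4.11%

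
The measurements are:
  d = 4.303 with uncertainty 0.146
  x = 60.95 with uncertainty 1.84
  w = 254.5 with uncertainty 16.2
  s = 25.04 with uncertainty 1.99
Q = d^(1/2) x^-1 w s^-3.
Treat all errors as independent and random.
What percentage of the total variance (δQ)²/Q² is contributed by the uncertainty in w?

6.53%

(δQ/Q)² = (½·δd/d)² + (-1·δx/x)² + (1·δw/w)² + (-3·δs/s)²
  d term: (0.5×0.0339)² = 0.000288
  x term: (-1×0.0302)² = 0.000911
  w term: (1×0.0637)² = 0.00405
  s term: (-3×0.0795)² = 0.0568
Total = 0.0621. Share from w = 0.00405/0.0621 = 0.0653.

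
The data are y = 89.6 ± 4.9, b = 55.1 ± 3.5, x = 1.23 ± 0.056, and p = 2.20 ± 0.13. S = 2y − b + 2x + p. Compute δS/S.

S is a linear combination, so absolute uncertainties add in quadrature:
  (2·δy)² = 96.0;  (δb)² = 12.2;  (2·δx)² = 0.0125;  (δp)² = 0.0169
δS = √(108) = 10.4
S = 129, so δS/S = 10.4/129 = 0.0808.

0.0808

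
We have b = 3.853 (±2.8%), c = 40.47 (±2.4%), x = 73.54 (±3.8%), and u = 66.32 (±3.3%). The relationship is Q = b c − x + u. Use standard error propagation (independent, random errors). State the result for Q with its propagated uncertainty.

148.7 ± 6.76

Let p = b·c = 155.9. δp/p = √((1·δb/b)² + (1·δc/c)²) = √(0.000784 + 0.000576) = 0.0369, so δp = 5.75.
Q = p − x + u: δQ = √(δp² + δx² + δu²) = √(33.1 + 7.81 + 4.79) = 6.76
Q = 148.7.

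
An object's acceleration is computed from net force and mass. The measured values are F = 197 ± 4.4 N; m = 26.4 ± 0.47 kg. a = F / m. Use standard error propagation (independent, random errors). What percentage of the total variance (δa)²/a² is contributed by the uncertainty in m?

38.9%

(δa/a)² = (1·δF/F)² + (-1·δm/m)²
  F term: (1×0.0223)² = 0.000499
  m term: (-1×0.0178)² = 0.000317
Total = 0.000816. Share from m = 0.000317/0.000816 = 0.389.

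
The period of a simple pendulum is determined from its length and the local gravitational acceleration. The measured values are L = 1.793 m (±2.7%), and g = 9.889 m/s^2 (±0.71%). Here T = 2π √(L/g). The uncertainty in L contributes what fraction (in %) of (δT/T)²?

93.5%

(δT/T)² = (½·δL/L)² + (−½·δg/g)²
  L term: (0.5×0.0270)² = 0.000182
  g term: (-0.5×0.00710)² = 1.26e-05
Total = 0.000195. Share from L = 0.000182/0.000195 = 0.935.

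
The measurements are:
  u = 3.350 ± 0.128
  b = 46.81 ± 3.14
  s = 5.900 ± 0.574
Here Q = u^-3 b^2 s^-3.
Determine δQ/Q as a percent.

34.1%

Since Q is a product/quotient, work with relative uncertainties:
  (-3·δu/u)² = (-3×0.0382)² = 0.0131;  (2·δb/b)² = (2×0.0671)² = 0.0180;  (-3·δs/s)² = (-3×0.0973)² = 0.0852
δQ/Q = √(0.116) = 0.341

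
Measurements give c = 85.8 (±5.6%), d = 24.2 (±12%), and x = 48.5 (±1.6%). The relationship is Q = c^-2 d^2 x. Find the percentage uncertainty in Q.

Products/powers → add relative errors in quadrature, weighted by exponent:
  (-2·δc/c)² = (-2×0.0560)² = 0.0125;  (2·δd/d)² = (2×0.120)² = 0.0576;  (1·δx/x)² = (1×0.0160)² = 0.000256
δQ/Q = √(0.0704) = 0.265

26.5%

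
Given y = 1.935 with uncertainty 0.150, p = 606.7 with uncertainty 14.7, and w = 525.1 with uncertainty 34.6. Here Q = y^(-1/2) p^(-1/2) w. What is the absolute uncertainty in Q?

1.19

Relative error in a monomial: (δQ/Q)² = Σ (nᵢ · δxᵢ/xᵢ)².
  (−½·δy/y)² = (-0.5×0.0775)² = 0.00150;  (−½·δp/p)² = (-0.5×0.0242)² = 0.000147;  (1·δw/w)² = (1×0.0659)² = 0.00434
δQ/Q = √(0.00599) = 0.0774
Q = 15.33, so δQ = 0.0774 × 15.33 = 1.19.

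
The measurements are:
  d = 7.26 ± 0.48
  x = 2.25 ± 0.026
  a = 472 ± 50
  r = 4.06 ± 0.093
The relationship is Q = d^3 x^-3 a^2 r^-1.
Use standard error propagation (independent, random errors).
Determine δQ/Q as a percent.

29.3%

Q is a product of powers, so relative uncertainties combine in quadrature:
  (3·δd/d)² = (3×0.0661)² = 0.0393;  (-3·δx/x)² = (-3×0.0116)² = 0.00120;  (2·δa/a)² = (2×0.106)² = 0.0449;  (-1·δr/r)² = (-1×0.0229)² = 0.000525
δQ/Q = √(0.0860) = 0.293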